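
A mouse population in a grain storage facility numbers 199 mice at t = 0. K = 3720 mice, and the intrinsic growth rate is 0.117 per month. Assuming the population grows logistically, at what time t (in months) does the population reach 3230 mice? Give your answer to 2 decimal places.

40.68 months

A = (K − N₀)/N₀ = (3720 − 199)/199 = 17.693.
Solve 3720/(1 + 17.693·e^(−0.117t)) = 3230: 1 + 17.693·e^(−0.117t) = 1.1517, so e^(−0.117t) = 0.00857394.
−0.117·t = ln(0.00857394) = -4.759, so t = 4.759/0.117 = 40.675.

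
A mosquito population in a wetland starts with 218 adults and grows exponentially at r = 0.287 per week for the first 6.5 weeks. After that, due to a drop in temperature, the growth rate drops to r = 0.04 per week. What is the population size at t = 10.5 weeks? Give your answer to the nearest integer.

1652 adults

Phase 1: N(6.5) = 218·e^(0.287×6.5) = 218·e^1.865 = 1408.1.
Phase 2 runs for 10.5 − 6.5 = 4 weeks at r = 0.04.
N(10.5) = 1408.1·e^(0.04×4) = 1408.1·e^0.16 = 1652.42.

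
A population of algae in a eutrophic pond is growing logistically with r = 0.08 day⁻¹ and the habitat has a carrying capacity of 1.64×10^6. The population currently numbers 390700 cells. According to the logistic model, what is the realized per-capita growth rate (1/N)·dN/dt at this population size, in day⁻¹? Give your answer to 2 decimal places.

0.06 per day

(1/N)·dN/dt = r(1 − N/K) = 0.08 × (1 − 390700/1.64×10^6).
= 0.08 × 0.76177 = 0.060941.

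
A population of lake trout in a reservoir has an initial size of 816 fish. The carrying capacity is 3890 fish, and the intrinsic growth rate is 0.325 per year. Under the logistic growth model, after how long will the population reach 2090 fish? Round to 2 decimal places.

4.54 years

A = (K − N₀)/N₀ = (3890 − 816)/816 = 3.7672.
Solve 3890/(1 + 3.7672·e^(−0.325t)) = 2090: 1 + 3.7672·e^(−0.325t) = 1.8612, so e^(−0.325t) = 0.228619.
−0.325·t = ln(0.228619) = -1.4757, so t = 1.4757/0.325 = 4.5406.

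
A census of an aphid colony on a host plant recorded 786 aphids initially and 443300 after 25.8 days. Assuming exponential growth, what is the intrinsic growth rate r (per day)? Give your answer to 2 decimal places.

From N(t) = N₀·e^(rt): e^(r·25.8) = 443300/786 = 563.99.
r·25.8 = ln(563.99) = 6.335, so r = 6.335/25.8 = 0.24554.

0.25 per day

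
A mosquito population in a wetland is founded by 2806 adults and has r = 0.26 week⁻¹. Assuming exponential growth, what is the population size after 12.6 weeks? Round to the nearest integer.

74274 adults

N(t) = N₀·e^(rt) = 2806 × e^(0.26×12.6) = 2806 × e^3.276.
e^3.276 ≈ 26.47, so N ≈ 2806 × 26.47 = 74273.9.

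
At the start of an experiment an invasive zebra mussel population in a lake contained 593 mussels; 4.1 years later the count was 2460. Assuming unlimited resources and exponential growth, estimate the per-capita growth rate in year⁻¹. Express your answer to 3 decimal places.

0.347 per year

From N(t) = N₀·e^(rt): e^(r·4.1) = 2460/593 = 4.1484.
r·4.1 = ln(4.1484) = 1.4227, so r = 1.4227/4.1 = 0.34701.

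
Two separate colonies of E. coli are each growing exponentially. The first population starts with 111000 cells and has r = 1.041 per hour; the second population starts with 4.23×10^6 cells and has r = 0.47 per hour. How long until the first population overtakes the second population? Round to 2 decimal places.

Set 111000·e^(1.041t) = 4.23×10^6·e^(0.47t).
e^((1.041 − 0.47)t) = 4.23×10^6/111000 → e^(0.571·t) = 38.108.
0.571·t = ln(38.108) = 3.6404, so t = 3.6404/0.571 = 6.3755.

6.38 hours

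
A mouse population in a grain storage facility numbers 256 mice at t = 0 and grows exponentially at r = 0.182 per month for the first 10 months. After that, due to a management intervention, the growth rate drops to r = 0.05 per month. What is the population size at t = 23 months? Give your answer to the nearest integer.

Phase 1: N(10) = 256·e^(0.182×10) = 256·e^1.82 = 1580.
Phase 2 runs for 23 − 10 = 13 months at r = 0.05.
N(23) = 1580·e^(0.05×13) = 1580·e^0.65 = 3026.55.

3027 mice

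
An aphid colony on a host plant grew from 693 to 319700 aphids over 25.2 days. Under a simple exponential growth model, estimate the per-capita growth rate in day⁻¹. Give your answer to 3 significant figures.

0.243 per day

From N(t) = N₀·e^(rt): e^(r·25.2) = 319700/693 = 461.33.
r·25.2 = ln(461.33) = 6.1341, so r = 6.1341/25.2 = 0.24342.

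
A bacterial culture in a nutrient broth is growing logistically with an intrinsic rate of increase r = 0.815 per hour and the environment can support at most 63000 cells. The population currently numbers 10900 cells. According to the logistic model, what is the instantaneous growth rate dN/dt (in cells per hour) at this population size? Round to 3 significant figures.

7350 cells per hour

dN/dt = rN(1 − N/K) = 0.815 × 10900 × (1 − 10900/63000).
1 − 10900/63000 = 0.82698; dN/dt = 0.815 × 10900 × 0.82698 = 7346.5.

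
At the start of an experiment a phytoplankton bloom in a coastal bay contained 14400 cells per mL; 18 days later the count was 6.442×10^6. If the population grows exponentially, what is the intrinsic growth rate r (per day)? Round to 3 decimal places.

From N(t) = N₀·e^(rt): e^(r·18) = 6.442×10^6/14400 = 447.36.
r·18 = ln(447.36) = 6.1034, so r = 6.1034/18 = 0.33908.

0.339 per day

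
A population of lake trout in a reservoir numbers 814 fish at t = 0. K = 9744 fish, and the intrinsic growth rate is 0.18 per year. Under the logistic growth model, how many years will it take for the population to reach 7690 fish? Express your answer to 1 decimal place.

20.6 years

A = (K − N₀)/N₀ = (9744 − 814)/814 = 10.971.
Solve 9744/(1 + 10.971·e^(−0.18t)) = 7690: 1 + 10.971·e^(−0.18t) = 1.2671, so e^(−0.18t) = 0.0243471.
−0.18·t = ln(0.0243471) = -3.7153, so t = 3.7153/0.18 = 20.641.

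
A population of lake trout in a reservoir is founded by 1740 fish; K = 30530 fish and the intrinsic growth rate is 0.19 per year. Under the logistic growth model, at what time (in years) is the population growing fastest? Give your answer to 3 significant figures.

Logistic growth is fastest at N = K/2 = 15265.
A = (K − N₀)/N₀ = 16.546. Set K/(1 + A·e^(−rt)) = K/2 → A·e^(−rt) = 1.
e^(−0.19t) = 1/16.546 = 0.0604377, so t = ln(16.546)/0.19 = 2.8061/0.19 = 14.769.

14.8 years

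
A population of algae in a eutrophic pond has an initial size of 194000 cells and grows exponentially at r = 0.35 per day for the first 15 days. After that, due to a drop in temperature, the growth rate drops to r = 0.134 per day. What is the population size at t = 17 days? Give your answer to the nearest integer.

48332436 cells

Phase 1: N(15) = 194000·e^(0.35×15) = 194000·e^5.25 = 3.696986×10^7.
Phase 2 runs for 17 − 15 = 2 days at r = 0.134.
N(17) = 3.696986×10^7·e^(0.134×2) = 3.696986×10^7·e^0.268 = 4.833244×10^7.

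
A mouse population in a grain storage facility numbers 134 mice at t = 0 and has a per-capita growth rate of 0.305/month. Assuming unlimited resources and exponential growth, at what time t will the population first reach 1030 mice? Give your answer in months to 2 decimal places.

Set N₀·e^(rt) = 1030: e^(0.305·t) = 1030/134 = 7.6866.
0.305·t = ln(7.6866) = 2.0395, so t = 2.0395/0.305 = 6.6868.

6.69 months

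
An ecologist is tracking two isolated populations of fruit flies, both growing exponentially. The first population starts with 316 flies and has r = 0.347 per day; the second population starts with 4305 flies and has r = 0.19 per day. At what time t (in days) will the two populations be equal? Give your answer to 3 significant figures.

Set 316·e^(0.347t) = 4305·e^(0.19t).
e^((0.347 − 0.19)t) = 4305/316 → e^(0.157·t) = 13.623.
0.157·t = ln(13.623) = 2.6118, so t = 2.6118/0.157 = 16.636.

16.6 days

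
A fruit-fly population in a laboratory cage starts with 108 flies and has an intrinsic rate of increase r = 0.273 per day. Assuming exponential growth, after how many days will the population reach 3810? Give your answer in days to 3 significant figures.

Set N₀·e^(rt) = 3810: e^(0.273·t) = 3810/108 = 35.278.
0.273·t = ln(35.278) = 3.5633, so t = 3.5633/0.273 = 13.052.

13.1 days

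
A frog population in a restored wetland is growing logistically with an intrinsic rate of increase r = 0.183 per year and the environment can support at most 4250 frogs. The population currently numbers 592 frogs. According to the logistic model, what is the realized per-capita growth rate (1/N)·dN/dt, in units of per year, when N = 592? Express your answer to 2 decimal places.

(1/N)·dN/dt = r(1 − N/K) = 0.183 × (1 − 592/4250).
= 0.183 × 0.86071 = 0.15751.

0.16 per year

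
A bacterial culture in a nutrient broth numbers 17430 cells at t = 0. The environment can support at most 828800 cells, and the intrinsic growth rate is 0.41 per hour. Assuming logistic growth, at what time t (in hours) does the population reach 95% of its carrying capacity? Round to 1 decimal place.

16.5 hours

A = (K − N₀)/N₀ = (828800 − 17430)/17430 = 46.55.
Solve 828800/(1 + 46.55·e^(−0.41t)) = 787360: 1 + 46.55·e^(−0.41t) = 1.0526, so e^(−0.41t) = 0.00113064.
−0.41·t = ln(0.00113064) = -6.785, so t = 6.785/0.41 = 16.549.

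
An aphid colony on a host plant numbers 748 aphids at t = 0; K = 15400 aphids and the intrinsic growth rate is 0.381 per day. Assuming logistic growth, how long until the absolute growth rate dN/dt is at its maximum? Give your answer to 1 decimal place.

Logistic growth is fastest at N = K/2 = 7700.
A = (K − N₀)/N₀ = 19.588. Set K/(1 + A·e^(−rt)) = K/2 → A·e^(−rt) = 1.
e^(−0.381t) = 1/19.588 = 0.0510511, so t = ln(19.588)/0.381 = 2.9749/0.381 = 7.8082.

7.8 days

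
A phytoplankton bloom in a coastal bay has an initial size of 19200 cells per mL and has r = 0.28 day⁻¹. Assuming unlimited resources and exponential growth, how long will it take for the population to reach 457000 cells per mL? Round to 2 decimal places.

11.32 days

Set N₀·e^(rt) = 457000: e^(0.28·t) = 457000/19200 = 23.802.
0.28·t = ln(23.802) = 3.1698, so t = 3.1698/0.28 = 11.321.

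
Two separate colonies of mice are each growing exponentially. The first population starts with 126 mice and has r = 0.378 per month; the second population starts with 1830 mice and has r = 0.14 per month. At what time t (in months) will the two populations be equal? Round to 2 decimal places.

Set 126·e^(0.378t) = 1830·e^(0.14t).
e^((0.378 − 0.14)t) = 1830/126 → e^(0.238·t) = 14.524.
0.238·t = ln(14.524) = 2.6758, so t = 2.6758/0.238 = 11.243.

11.24 months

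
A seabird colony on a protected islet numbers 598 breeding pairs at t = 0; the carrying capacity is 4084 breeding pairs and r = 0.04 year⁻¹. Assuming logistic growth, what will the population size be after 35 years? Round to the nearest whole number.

1675 breeding pairs

A = (K − N₀)/N₀ = (4084 − 598)/598 = 5.8294.
N(t) = K/(1 + A·e^(−rt)) = 4084/(1 + 5.8294×e^(−0.04×35)).
e^(−1.4) = 0.2466; denominator = 1 + 5.8294×0.2466 = 2.4375.
N = 4084/2.4375 = 1675.47.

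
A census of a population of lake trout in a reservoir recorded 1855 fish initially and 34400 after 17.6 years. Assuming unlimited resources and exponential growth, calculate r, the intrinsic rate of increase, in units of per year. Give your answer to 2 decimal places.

From N(t) = N₀·e^(rt): e^(r·17.6) = 34400/1855 = 18.544.
r·17.6 = ln(18.544) = 2.9202, so r = 2.9202/17.6 = 0.16592.

0.17 per year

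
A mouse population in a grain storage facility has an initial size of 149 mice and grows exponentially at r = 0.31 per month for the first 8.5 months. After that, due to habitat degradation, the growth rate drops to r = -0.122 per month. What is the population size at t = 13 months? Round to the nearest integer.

Phase 1: N(8.5) = 149·e^(0.31×8.5) = 149·e^2.635 = 2077.55.
Phase 2 runs for 13 − 8.5 = 4.5 months at r = -0.122.
N(13) = 2077.55·e^(-0.122×4.5) = 2077.55·e^-0.549 = 1199.84.

1200 mice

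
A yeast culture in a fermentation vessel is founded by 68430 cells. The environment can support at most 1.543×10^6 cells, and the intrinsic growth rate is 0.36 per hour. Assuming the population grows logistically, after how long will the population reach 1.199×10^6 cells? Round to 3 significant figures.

A = (K − N₀)/N₀ = (1.543×10^6 − 68430)/68430 = 21.549.
Solve 1.543×10^6/(1 + 21.549·e^(−0.36t)) = 1.199×10^6: 1 + 21.549·e^(−0.36t) = 1.2869, so e^(−0.36t) = 0.0133144.
−0.36·t = ln(0.0133144) = -4.3189, so t = 4.3189/0.36 = 11.997.

12.0 hours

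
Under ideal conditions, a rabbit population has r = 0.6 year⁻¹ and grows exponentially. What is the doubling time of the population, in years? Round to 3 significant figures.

Doubling time t_d = ln(2)/r = 0.6931/0.6 = 1.1552.

1.16 years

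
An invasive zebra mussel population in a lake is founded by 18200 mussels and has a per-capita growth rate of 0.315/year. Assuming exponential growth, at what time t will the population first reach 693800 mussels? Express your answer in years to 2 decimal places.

Set N₀·e^(rt) = 693800: e^(0.315·t) = 693800/18200 = 38.121.
0.315·t = ln(38.121) = 3.6408, so t = 3.6408/0.315 = 11.558.

11.56 years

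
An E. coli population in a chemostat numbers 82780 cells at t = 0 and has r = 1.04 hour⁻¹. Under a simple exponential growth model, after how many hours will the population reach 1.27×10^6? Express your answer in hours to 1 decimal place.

2.6 hours

Set N₀·e^(rt) = 1.27×10^6: e^(1.04·t) = 1.27×10^6/82780 = 15.342.
1.04·t = ln(15.342) = 2.7306, so t = 2.7306/1.04 = 2.6256.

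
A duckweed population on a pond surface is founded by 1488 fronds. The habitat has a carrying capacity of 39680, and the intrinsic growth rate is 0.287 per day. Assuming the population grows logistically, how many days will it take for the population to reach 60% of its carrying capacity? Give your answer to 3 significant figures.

A = (K − N₀)/N₀ = (39680 − 1488)/1488 = 25.667.
Solve 39680/(1 + 25.667·e^(−0.287t)) = 23808: 1 + 25.667·e^(−0.287t) = 1.6667, so e^(−0.287t) = 0.025974.
−0.287·t = ln(0.025974) = -3.6507, so t = 3.6507/0.287 = 12.72.

12.7 days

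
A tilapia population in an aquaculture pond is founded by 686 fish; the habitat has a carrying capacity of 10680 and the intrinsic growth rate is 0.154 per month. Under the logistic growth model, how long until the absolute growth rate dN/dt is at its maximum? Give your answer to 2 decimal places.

17.40 months

Logistic growth is fastest at N = K/2 = 5340.
A = (K − N₀)/N₀ = 14.569. Set K/(1 + A·e^(−rt)) = K/2 → A·e^(−rt) = 1.
e^(−0.154t) = 1/14.569 = 0.0686412, so t = ln(14.569)/0.154 = 2.6789/0.154 = 17.395.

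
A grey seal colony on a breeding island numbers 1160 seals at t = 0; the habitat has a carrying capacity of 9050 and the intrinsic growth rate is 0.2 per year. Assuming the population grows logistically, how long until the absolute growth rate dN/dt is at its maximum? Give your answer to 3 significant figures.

9.59 years

Logistic growth is fastest at N = K/2 = 4525.
A = (K − N₀)/N₀ = 6.8017. Set K/(1 + A·e^(−rt)) = K/2 → A·e^(−rt) = 1.
e^(−0.2t) = 1/6.8017 = 0.147022, so t = ln(6.8017)/0.2 = 1.9172/0.2 = 9.5859.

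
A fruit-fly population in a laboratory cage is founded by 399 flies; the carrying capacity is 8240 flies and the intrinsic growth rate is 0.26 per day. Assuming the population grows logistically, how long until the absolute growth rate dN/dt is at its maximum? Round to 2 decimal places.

Logistic growth is fastest at N = K/2 = 4120.
A = (K − N₀)/N₀ = 19.652. Set K/(1 + A·e^(−rt)) = K/2 → A·e^(−rt) = 1.
e^(−0.26t) = 1/19.652 = 0.0508864, so t = ln(19.652)/0.26 = 2.9782/0.26 = 11.454.

11.45 days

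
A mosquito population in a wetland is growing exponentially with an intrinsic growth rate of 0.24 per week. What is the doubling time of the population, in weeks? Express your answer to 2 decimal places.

2.89 weeks

Doubling time t_d = ln(2)/r = 0.6931/0.24 = 2.8881.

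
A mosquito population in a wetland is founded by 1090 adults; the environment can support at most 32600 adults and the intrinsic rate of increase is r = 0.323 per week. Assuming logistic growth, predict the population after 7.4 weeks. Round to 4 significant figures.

8936 adults

A = (K − N₀)/N₀ = (32600 − 1090)/1090 = 28.908.
N(t) = K/(1 + A·e^(−rt)) = 32600/(1 + 28.908×e^(−0.323×7.4)).
e^(−2.39) = 0.091611; denominator = 1 + 28.908×0.091611 = 3.6483.
N = 32600/3.6483 = 8935.61.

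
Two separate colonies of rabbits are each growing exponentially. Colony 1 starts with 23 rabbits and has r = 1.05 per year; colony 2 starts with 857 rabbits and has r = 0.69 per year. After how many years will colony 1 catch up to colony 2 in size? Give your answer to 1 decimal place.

10.0 years

Set 23·e^(1.05t) = 857·e^(0.69t).
e^((1.05 − 0.69)t) = 857/23 → e^(0.36·t) = 37.261.
0.36·t = ln(37.261) = 3.6179, so t = 3.6179/0.36 = 10.05.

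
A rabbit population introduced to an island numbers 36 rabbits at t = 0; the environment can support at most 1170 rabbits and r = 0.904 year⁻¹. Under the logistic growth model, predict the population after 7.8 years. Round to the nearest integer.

1139 rabbits

A = (K − N₀)/N₀ = (1170 − 36)/36 = 31.5.
N(t) = K/(1 + A·e^(−rt)) = 1170/(1 + 31.5×e^(−0.904×7.8)).
e^(−7.051) = 0.00086637; denominator = 1 + 31.5×0.00086637 = 1.0273.
N = 1170/1.0273 = 1138.92.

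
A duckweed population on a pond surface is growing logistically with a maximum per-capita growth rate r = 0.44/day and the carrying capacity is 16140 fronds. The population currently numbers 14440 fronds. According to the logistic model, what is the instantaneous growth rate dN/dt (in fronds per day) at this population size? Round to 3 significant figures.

dN/dt = rN(1 − N/K) = 0.44 × 14440 × (1 − 14440/16140).
1 − 14440/16140 = 0.10533; dN/dt = 0.44 × 14440 × 0.10533 = 669.21.

669 fronds per day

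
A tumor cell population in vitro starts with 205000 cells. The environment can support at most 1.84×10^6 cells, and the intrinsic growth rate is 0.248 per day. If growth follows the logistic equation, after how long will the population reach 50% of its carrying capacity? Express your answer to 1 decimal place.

A = (K − N₀)/N₀ = (1.84×10^6 − 205000)/205000 = 7.9756.
Solve 1.84×10^6/(1 + 7.9756·e^(−0.248t)) = 920000: 1 + 7.9756·e^(−0.248t) = 2, so e^(−0.248t) = 0.125382.
−0.248·t = ln(0.125382) = -2.0764, so t = 2.0764/0.248 = 8.3725.

8.4 days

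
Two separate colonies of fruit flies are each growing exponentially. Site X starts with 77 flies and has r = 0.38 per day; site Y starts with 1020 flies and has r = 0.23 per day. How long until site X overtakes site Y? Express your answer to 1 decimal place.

17.2 days

Set 77·e^(0.38t) = 1020·e^(0.23t).
e^((0.38 − 0.23)t) = 1020/77 → e^(0.15·t) = 13.247.
0.15·t = ln(13.247) = 2.5838, so t = 2.5838/0.15 = 17.225.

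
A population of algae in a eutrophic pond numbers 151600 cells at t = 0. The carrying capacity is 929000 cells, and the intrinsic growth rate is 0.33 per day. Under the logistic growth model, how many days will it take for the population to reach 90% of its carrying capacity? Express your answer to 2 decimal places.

11.61 days

A = (K − N₀)/N₀ = (929000 − 151600)/151600 = 5.128.
Solve 929000/(1 + 5.128·e^(−0.33t)) = 836100: 1 + 5.128·e^(−0.33t) = 1.1111, so e^(−0.33t) = 0.0216677.
−0.33·t = ln(0.0216677) = -3.8319, so t = 3.8319/0.33 = 11.612.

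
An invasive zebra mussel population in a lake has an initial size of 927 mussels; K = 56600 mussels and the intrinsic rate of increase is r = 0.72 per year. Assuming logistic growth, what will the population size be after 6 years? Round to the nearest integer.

31466 mussels

A = (K − N₀)/N₀ = (56600 − 927)/927 = 60.057.
N(t) = K/(1 + A·e^(−rt)) = 56600/(1 + 60.057×e^(−0.72×6)).
e^(−4.32) = 0.0133; denominator = 1 + 60.057×0.0133 = 1.7988.
N = 56600/1.7988 = 31466.2.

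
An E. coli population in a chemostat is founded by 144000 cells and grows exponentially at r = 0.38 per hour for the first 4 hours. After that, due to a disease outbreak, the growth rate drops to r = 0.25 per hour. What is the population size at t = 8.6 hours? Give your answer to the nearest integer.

Phase 1: N(4) = 144000·e^(0.38×4) = 144000·e^1.52 = 658400.
Phase 2 runs for 8.6 − 4 = 4.6 hours at r = 0.25.
N(8.6) = 658400·e^(0.25×4.6) = 658400·e^1.15 = 2.079356×10^6.

2079356 cells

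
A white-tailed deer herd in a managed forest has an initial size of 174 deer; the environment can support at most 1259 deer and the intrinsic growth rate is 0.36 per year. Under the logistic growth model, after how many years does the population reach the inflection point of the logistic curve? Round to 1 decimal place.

Logistic growth is fastest at N = K/2 = 629.5.
A = (K − N₀)/N₀ = 6.2356. Set K/(1 + A·e^(−rt)) = K/2 → A·e^(−rt) = 1.
e^(−0.36t) = 1/6.2356 = 0.160369, so t = ln(6.2356)/0.36 = 1.8303/0.36 = 5.0841.

5.1 years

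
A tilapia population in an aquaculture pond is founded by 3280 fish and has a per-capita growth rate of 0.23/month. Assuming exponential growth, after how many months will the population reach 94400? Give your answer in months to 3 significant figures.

14.6 months

Set N₀·e^(rt) = 94400: e^(0.23·t) = 94400/3280 = 28.78.
0.23·t = ln(28.78) = 3.3597, so t = 3.3597/0.23 = 14.607.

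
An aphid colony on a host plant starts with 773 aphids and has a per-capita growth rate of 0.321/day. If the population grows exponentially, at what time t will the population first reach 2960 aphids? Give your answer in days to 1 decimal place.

4.2 days

Set N₀·e^(rt) = 2960: e^(0.321·t) = 2960/773 = 3.8292.
0.321·t = ln(3.8292) = 1.3427, so t = 1.3427/0.321 = 4.1828.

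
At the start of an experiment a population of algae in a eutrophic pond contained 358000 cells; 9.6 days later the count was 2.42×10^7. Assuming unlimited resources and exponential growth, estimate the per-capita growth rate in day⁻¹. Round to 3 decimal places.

From N(t) = N₀·e^(rt): e^(r·9.6) = 2.42×10^7/358000 = 67.598.
r·9.6 = ln(67.598) = 4.2136, so r = 4.2136/9.6 = 0.43891.

0.439 per day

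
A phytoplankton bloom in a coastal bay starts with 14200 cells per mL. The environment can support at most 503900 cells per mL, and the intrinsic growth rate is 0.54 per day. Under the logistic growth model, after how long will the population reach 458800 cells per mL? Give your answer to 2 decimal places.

10.85 days

A = (K − N₀)/N₀ = (503900 − 14200)/14200 = 34.486.
Solve 503900/(1 + 34.486·e^(−0.54t)) = 458800: 1 + 34.486·e^(−0.54t) = 1.0983, so e^(−0.54t) = 0.00285044.
−0.54·t = ln(0.00285044) = -5.8603, so t = 5.8603/0.54 = 10.852.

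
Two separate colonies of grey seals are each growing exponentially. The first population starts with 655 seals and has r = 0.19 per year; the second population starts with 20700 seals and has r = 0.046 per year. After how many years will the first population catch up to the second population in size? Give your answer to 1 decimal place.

Set 655·e^(0.19t) = 20700·e^(0.046t).
e^((0.19 − 0.046)t) = 20700/655 → e^(0.144·t) = 31.603.
0.144·t = ln(31.603) = 3.4533, so t = 3.4533/0.144 = 23.981.

24.0 years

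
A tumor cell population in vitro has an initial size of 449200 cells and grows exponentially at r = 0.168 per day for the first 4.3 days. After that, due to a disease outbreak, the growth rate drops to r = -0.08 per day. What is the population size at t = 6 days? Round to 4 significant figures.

Phase 1: N(4.3) = 449200·e^(0.168×4.3) = 449200·e^0.7224 = 925069.
Phase 2 runs for 6 − 4.3 = 1.7 days at r = -0.08.
N(6) = 925069·e^(-0.08×1.7) = 925069·e^-0.136 = 807440.

807400 cells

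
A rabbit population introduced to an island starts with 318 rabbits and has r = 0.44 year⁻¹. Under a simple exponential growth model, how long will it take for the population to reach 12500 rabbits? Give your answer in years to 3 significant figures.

Set N₀·e^(rt) = 12500: e^(0.44·t) = 12500/318 = 39.308.
0.44·t = ln(39.308) = 3.6714, so t = 3.6714/0.44 = 8.3442.

8.34 years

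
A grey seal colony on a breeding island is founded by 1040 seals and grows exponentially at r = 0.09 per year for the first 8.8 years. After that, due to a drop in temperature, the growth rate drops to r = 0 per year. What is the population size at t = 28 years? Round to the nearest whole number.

Phase 1: N(8.8) = 1040·e^(0.09×8.8) = 1040·e^0.792 = 2296.12.
Phase 2 runs for 28 − 8.8 = 19.2 years at r = 0.
N(28) = 2296.12·e^(0×19.2) = 2296.12·e^-0 = 2296.12.

2296 seals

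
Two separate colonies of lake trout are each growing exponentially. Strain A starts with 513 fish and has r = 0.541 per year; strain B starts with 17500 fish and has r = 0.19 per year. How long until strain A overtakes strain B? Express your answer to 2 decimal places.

Set 513·e^(0.541t) = 17500·e^(0.19t).
e^((0.541 − 0.19)t) = 17500/513 → e^(0.351·t) = 34.113.
0.351·t = ln(34.113) = 3.5297, so t = 3.5297/0.351 = 10.056.

10.06 years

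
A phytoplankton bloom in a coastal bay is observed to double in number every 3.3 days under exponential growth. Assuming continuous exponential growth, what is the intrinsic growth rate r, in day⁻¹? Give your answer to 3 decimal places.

0.210 per day

r = ln(2)/t_d = 0.6931/3.3 = 0.21004.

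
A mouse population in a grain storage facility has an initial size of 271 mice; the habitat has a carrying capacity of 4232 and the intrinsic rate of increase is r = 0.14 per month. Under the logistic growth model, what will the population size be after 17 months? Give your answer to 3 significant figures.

A = (K − N₀)/N₀ = (4232 − 271)/271 = 14.616.
N(t) = K/(1 + A·e^(−rt)) = 4232/(1 + 14.616×e^(−0.14×17)).
e^(−2.38) = 0.092551; denominator = 1 + 14.616×0.092551 = 2.3527.
N = 4232/2.3527 = 1798.75.

1800 mice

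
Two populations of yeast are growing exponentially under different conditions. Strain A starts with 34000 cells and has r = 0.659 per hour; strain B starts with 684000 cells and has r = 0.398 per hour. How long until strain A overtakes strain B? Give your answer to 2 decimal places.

11.50 hours

Set 34000·e^(0.659t) = 684000·e^(0.398t).
e^((0.659 − 0.398)t) = 684000/34000 → e^(0.261·t) = 20.118.
0.261·t = ln(20.118) = 3.0016, so t = 3.0016/0.261 = 11.5.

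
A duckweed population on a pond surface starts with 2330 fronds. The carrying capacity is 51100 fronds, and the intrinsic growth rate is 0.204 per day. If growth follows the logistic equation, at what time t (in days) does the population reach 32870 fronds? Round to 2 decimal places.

A = (K − N₀)/N₀ = (51100 − 2330)/2330 = 20.931.
Solve 51100/(1 + 20.931·e^(−0.204t)) = 32870: 1 + 20.931·e^(−0.204t) = 1.5546, so e^(−0.204t) = 0.0264966.
−0.204·t = ln(0.0264966) = -3.6307, so t = 3.6307/0.204 = 17.798.

17.80 days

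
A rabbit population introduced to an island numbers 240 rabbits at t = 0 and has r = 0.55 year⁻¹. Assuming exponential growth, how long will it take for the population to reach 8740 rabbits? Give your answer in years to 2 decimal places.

6.54 years

Set N₀·e^(rt) = 8740: e^(0.55·t) = 8740/240 = 36.417.
0.55·t = ln(36.417) = 3.595, so t = 3.595/0.55 = 6.5364.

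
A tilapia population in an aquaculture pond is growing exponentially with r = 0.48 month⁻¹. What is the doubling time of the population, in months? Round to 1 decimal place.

Doubling time t_d = ln(2)/r = 0.6931/0.48 = 1.4441.

1.4 months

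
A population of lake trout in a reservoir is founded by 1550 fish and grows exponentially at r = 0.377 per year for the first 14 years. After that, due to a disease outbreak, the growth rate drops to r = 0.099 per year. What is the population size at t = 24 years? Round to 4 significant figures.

Phase 1: N(14) = 1550·e^(0.377×14) = 1550·e^5.278 = 303765.
Phase 2 runs for 24 − 14 = 10 years at r = 0.099.
N(24) = 303765·e^(0.099×10) = 303765·e^0.99 = 817503.

817500 fish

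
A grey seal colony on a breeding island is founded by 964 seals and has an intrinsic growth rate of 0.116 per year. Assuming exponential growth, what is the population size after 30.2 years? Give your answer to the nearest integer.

32026 seals

N(t) = N₀·e^(rt) = 964 × e^(0.116×30.2) = 964 × e^3.503.
e^3.503 ≈ 33.222, so N ≈ 964 × 33.222 = 32025.6.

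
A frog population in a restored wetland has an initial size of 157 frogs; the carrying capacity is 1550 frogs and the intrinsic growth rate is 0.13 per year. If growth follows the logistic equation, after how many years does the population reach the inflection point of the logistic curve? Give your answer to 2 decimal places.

Logistic growth is fastest at N = K/2 = 775.
A = (K − N₀)/N₀ = 8.8726. Set K/(1 + A·e^(−rt)) = K/2 → A·e^(−rt) = 1.
e^(−0.13t) = 1/8.8726 = 0.112706, so t = ln(8.8726)/0.13 = 2.183/0.13 = 16.792.

16.79 years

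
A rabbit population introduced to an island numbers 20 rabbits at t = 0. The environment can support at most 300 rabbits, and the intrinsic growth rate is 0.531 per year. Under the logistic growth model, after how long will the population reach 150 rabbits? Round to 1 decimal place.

A = (K − N₀)/N₀ = (300 − 20)/20 = 14.
Solve 300/(1 + 14·e^(−0.531t)) = 150: 1 + 14·e^(−0.531t) = 2, so e^(−0.531t) = 0.0714286.
−0.531·t = ln(0.0714286) = -2.6391, so t = 2.6391/0.531 = 4.97.

5.0 years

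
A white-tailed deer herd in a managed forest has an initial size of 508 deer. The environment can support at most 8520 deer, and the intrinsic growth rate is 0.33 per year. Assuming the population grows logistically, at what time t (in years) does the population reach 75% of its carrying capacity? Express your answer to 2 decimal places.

A = (K − N₀)/N₀ = (8520 − 508)/508 = 15.772.
Solve 8520/(1 + 15.772·e^(−0.33t)) = 6390: 1 + 15.772·e^(−0.33t) = 1.3333, so e^(−0.33t) = 0.021135.
−0.33·t = ln(0.021135) = -3.8568, so t = 3.8568/0.33 = 11.687.

11.69 years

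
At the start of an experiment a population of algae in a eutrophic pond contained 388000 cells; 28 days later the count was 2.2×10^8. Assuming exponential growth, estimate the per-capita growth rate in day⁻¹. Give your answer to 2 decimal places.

0.23 per day

From N(t) = N₀·e^(rt): e^(r·28) = 2.2×10^8/388000 = 567.01.
r·28 = ln(567.01) = 6.3404, so r = 6.3404/28 = 0.22644.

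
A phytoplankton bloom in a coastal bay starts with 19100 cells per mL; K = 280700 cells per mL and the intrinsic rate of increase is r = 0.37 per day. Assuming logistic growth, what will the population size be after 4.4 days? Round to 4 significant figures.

A = (K − N₀)/N₀ = (280700 − 19100)/19100 = 13.696.
N(t) = K/(1 + A·e^(−rt)) = 280700/(1 + 13.696×e^(−0.37×4.4)).
e^(−1.628) = 0.19632; denominator = 1 + 13.696×0.19632 = 3.6889.
N = 280700/3.6889 = 76093.4.

76090 cells per mL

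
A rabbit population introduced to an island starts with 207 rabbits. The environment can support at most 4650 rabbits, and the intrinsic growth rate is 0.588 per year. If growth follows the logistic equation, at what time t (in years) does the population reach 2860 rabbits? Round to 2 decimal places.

6.01 years

A = (K − N₀)/N₀ = (4650 − 207)/207 = 21.464.
Solve 4650/(1 + 21.464·e^(−0.588t)) = 2860: 1 + 21.464·e^(−0.588t) = 1.6259, so e^(−0.588t) = 0.0291596.
−0.588·t = ln(0.0291596) = -3.535, so t = 3.535/0.588 = 6.0119.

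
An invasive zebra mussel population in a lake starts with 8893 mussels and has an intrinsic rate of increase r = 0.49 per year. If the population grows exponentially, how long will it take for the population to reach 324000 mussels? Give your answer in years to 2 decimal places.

Set N₀·e^(rt) = 324000: e^(0.49·t) = 324000/8893 = 36.433.
0.49·t = ln(36.433) = 3.5955, so t = 3.5955/0.49 = 7.3377.

7.34 years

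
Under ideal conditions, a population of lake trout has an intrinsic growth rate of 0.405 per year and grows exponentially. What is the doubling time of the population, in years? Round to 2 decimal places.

1.71 years

Doubling time t_d = ln(2)/r = 0.6931/0.405 = 1.7115.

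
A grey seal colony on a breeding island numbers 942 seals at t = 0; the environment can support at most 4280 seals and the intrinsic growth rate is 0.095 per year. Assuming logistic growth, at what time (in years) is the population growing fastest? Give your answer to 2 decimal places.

13.32 years

Logistic growth is fastest at N = K/2 = 2140.
A = (K − N₀)/N₀ = 3.5435. Set K/(1 + A·e^(−rt)) = K/2 → A·e^(−rt) = 1.
e^(−0.095t) = 1/3.5435 = 0.282205, so t = ln(3.5435)/0.095 = 1.2651/0.095 = 13.317.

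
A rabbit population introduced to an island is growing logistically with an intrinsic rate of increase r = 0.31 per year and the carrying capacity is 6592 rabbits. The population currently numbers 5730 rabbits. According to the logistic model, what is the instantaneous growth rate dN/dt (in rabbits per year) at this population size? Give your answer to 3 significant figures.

dN/dt = rN(1 − N/K) = 0.31 × 5730 × (1 − 5730/6592).
1 − 5730/6592 = 0.13076; dN/dt = 0.31 × 5730 × 0.13076 = 232.28.

232 rabbits per year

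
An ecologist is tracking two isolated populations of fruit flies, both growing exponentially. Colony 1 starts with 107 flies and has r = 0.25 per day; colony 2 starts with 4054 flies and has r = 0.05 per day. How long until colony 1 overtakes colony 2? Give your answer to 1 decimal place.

18.2 days

Set 107·e^(0.25t) = 4054·e^(0.05t).
e^((0.25 − 0.05)t) = 4054/107 → e^(0.2·t) = 37.888.
0.2·t = ln(37.888) = 3.6346, so t = 3.6346/0.2 = 18.173.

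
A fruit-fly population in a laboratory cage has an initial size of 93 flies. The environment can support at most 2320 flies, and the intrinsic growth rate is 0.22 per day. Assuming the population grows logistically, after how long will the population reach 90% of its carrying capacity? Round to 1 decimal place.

24.4 days

A = (K − N₀)/N₀ = (2320 − 93)/93 = 23.946.
Solve 2320/(1 + 23.946·e^(−0.22t)) = 2088: 1 + 23.946·e^(−0.22t) = 1.1111, so e^(−0.22t) = 0.00464002.
−0.22·t = ln(0.00464002) = -5.373, so t = 5.373/0.22 = 24.423.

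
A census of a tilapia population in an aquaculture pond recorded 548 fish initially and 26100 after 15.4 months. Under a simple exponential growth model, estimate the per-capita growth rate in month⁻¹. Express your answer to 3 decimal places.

0.251 per month

From N(t) = N₀·e^(rt): e^(r·15.4) = 26100/548 = 47.628.
r·15.4 = ln(47.628) = 3.8634, so r = 3.8634/15.4 = 0.25087.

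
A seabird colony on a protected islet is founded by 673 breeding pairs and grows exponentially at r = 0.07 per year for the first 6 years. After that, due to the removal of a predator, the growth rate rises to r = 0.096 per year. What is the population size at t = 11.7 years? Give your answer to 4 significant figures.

1770 breeding pairs

Phase 1: N(6) = 673·e^(0.07×6) = 673·e^0.42 = 1024.28.
Phase 2 runs for 11.7 − 6 = 5.7 years at r = 0.096.
N(11.7) = 1024.28·e^(0.096×5.7) = 1024.28·e^0.5472 = 1770.37.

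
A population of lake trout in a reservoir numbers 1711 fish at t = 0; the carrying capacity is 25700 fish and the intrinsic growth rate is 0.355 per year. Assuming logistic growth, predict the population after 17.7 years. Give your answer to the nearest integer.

25044 fish

A = (K − N₀)/N₀ = (25700 − 1711)/1711 = 14.02.
N(t) = K/(1 + A·e^(−rt)) = 25700/(1 + 14.02×e^(−0.355×17.7)).
e^(−6.283) = 0.0018669; denominator = 1 + 14.02×0.0018669 = 1.0262.
N = 25700/1.0262 = 25044.5.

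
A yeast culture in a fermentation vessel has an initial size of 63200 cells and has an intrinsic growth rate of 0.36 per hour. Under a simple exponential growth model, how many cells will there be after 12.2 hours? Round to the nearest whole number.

5106678 cells

N(t) = N₀·e^(rt) = 63200 × e^(0.36×12.2) = 63200 × e^4.392.
e^4.392 ≈ 80.802, so N ≈ 63200 × 80.802 = 5.106678×10^6.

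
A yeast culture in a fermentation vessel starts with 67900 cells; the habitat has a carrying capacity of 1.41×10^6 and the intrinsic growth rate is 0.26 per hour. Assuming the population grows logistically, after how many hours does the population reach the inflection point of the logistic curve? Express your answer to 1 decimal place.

11.5 hours

Logistic growth is fastest at N = K/2 = 705000.
A = (K − N₀)/N₀ = 19.766. Set K/(1 + A·e^(−rt)) = K/2 → A·e^(−rt) = 1.
e^(−0.26t) = 1/19.766 = 0.0505924, so t = ln(19.766)/0.26 = 2.984/0.26 = 11.477.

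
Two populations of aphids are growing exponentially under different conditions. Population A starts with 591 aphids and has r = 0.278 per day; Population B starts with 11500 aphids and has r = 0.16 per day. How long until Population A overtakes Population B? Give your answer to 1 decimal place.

25.2 days

Set 591·e^(0.278t) = 11500·e^(0.16t).
e^((0.278 − 0.16)t) = 11500/591 → e^(0.118·t) = 19.459.
0.118·t = ln(19.459) = 2.9683, so t = 2.9683/0.118 = 25.155.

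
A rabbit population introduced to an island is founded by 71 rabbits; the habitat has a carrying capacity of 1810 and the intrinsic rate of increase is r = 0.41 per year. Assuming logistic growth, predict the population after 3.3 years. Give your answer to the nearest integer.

A = (K − N₀)/N₀ = (1810 − 71)/71 = 24.493.
N(t) = K/(1 + A·e^(−rt)) = 1810/(1 + 24.493×e^(−0.41×3.3)).
e^(−1.353) = 0.25846; denominator = 1 + 24.493×0.25846 = 7.3305.
N = 1810/7.3305 = 246.912.

247 rabbits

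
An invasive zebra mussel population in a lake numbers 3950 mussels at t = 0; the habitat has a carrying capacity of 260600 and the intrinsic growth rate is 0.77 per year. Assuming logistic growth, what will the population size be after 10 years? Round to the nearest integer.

253152 mussels

A = (K − N₀)/N₀ = (260600 − 3950)/3950 = 64.975.
N(t) = K/(1 + A·e^(−rt)) = 260600/(1 + 64.975×e^(−0.77×10)).
e^(−7.7) = 0.00045283; denominator = 1 + 64.975×0.00045283 = 1.0294.
N = 260600/1.0294 = 253152.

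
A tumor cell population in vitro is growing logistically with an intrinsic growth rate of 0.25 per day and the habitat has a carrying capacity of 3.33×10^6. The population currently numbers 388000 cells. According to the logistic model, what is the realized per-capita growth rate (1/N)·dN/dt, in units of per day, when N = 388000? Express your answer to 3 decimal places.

0.221 per day

(1/N)·dN/dt = r(1 − N/K) = 0.25 × (1 − 388000/3.33×10^6).
= 0.25 × 0.88348 = 0.22087.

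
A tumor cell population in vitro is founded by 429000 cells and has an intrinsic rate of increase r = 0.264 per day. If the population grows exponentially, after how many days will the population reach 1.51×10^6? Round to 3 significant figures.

Set N₀·e^(rt) = 1.51×10^6: e^(0.264·t) = 1.51×10^6/429000 = 3.5198.
0.264·t = ln(3.5198) = 1.2584, so t = 1.2584/0.264 = 4.7667.

4.77 days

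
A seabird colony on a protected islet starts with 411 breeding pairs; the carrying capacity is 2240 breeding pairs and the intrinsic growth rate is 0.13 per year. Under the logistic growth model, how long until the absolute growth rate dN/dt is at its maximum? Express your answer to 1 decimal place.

Logistic growth is fastest at N = K/2 = 1120.
A = (K − N₀)/N₀ = 4.4501. Set K/(1 + A·e^(−rt)) = K/2 → A·e^(−rt) = 1.
e^(−0.13t) = 1/4.4501 = 0.224713, so t = ln(4.4501)/0.13 = 1.4929/0.13 = 11.484.

11.5 years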